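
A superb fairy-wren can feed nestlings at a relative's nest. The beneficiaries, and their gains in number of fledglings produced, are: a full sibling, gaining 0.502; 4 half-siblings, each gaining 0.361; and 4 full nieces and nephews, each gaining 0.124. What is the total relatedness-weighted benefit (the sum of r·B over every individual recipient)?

r to a full sibling = 1/2 (full sibs share both parents — two paths of length 2: r = 2·(1/2)^2 = 1/2).
r to a half-sibling = 1/4 (half-sibs share one parent — one path of length 2: r = (1/2)^2 = 1/4).
r to a full niece or nephew = 1/4 (full aunt/uncle↔niece/nephew: two paths of length 3 through the shared grandparent pair: r = 2·(1/2)^3 = 1/4).
Summing one r·B term per recipient: 1·0.5·0.502 + 4·0.25·0.361 + 4·0.25·0.124 = 0.736.

0.736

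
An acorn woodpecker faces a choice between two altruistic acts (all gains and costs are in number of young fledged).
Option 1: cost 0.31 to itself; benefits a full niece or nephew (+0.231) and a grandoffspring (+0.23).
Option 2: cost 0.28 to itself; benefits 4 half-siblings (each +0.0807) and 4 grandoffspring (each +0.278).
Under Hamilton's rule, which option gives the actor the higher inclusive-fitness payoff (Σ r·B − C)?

Option 1: r to a full niece or nephew = 0.25.
Option 1: r to a grandoffspring = 0.25.
Option 1: Σ r·B − C = (1·0.25·0.231 + 1·0.25·0.23) − 0.31 = -0.19475.
Option 2: r to a half-sibling = 0.25.
Option 2: r to a grandoffspring = 0.25.
Option 2: Σ r·B − C = (4·0.25·0.0807 + 4·0.25·0.278) − 0.28 = 0.0787.
Option 2 has the higher net inclusive-fitness payoff.

Option 2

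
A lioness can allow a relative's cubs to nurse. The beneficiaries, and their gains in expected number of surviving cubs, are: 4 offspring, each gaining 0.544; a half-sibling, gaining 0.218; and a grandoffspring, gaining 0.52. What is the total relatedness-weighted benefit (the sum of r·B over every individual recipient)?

r to an offspring = 0.5 (one parent–offspring link: r = (1/2)^1 = 1/2).
r to a half-sibling = 0.25 (half-sibs share one parent — one path of length 2: r = (1/2)^2 = 1/4).
r to a grandoffspring = 0.25 (two parent–offspring links: r = (1/2)^2 = 1/4).
Summing one r·B term per recipient: 4·0.5·0.544 + 1·0.25·0.218 + 1·0.25·0.52 = 1.2725.

1.2725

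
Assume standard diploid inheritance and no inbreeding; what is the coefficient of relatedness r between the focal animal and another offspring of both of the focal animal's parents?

0.5

Each parent–offspring link contributes a factor of 1/2, and independent paths through distinct common ancestors add.
Full sibs share both parents — two paths of length 2: r = 2·(1/2)^2 = 1/2.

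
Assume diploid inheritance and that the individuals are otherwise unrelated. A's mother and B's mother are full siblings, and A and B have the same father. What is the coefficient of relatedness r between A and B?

0.375

Wright's path rule: contributions from independent ancestry routes add.
A and B are related in two ways: first cousins through their mothers (r = 1/8) and half-sibs through their shared father (r = 1/4).
r = 1/8 + 1/4 = 3/8 = 0.375.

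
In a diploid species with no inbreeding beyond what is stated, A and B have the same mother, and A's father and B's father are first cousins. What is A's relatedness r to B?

Wright's path rule: contributions from independent ancestry routes add.
A and B are related in two ways: half-sibs through their shared mother (r = 1/4) and second cousins through their fathers (r = 1/32).
r = 1/4 + 1/32 = 0.28125.

0.28125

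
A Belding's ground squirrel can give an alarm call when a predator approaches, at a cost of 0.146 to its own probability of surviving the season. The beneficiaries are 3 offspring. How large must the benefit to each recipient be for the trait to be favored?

0.0973

r to an offspring = 1/2 (one parent–offspring link: r = (1/2)^1 = 1/2).
Hamilton's rule with n recipients of equal r: n·r·B > C, so B > C/(n·r) = 0.146/(3·0.5) = 0.0973.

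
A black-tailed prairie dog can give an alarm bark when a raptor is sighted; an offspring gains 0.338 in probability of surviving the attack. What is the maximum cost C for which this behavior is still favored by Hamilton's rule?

0.169

r to an offspring = 1/2 (one parent–offspring link: r = (1/2)^1 = 1/2).
Hamilton's rule: n·r·B > C, so the trait is favored while C < n·r·B = 1·0.5·0.338 = 0.169.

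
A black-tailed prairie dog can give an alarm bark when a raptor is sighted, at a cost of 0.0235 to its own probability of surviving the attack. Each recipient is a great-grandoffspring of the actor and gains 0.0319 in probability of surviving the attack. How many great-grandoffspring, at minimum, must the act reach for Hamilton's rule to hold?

r to a great-grandoffspring = 1/8 (three parent–offspring links: r = (1/2)^3 = 1/8).
Hamilton's rule: n·r·B > C  ⇒  n > C/(r·B) = 0.0235/(0.125·0.0319) = 5.893.
The smallest integer exceeding 5.893 is 6.

6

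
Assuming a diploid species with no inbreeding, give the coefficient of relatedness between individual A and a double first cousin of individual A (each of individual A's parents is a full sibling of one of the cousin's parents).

Each parent–offspring link contributes a factor of 1/2, and independent paths through distinct common ancestors add.
Double first cousins share both grandparent pairs — four paths of length 4: r = 4·(1/2)^4 = 1/4.

0.25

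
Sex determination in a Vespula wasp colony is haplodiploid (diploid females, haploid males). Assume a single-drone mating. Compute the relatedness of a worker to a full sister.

0.75

Haplodiploid full sisters inherit their father's entire haploid genome identically (contributing 1/2) and on average half of their mother's contribution (1/2 · 1/2 = 1/4); r = 1/2 + 1/4 = 3/4.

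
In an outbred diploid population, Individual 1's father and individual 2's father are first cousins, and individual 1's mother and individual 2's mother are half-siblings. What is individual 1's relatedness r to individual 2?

With two independent routes of shared ancestry, r is the sum of the two contributions.
Individual 1 and individual 2 are related in two ways: second cousins through their fathers (r = 1/32) and half first cousins through their mothers (r = 1/16).
r = 1/32 + 1/16 = 0.09375.

0.09375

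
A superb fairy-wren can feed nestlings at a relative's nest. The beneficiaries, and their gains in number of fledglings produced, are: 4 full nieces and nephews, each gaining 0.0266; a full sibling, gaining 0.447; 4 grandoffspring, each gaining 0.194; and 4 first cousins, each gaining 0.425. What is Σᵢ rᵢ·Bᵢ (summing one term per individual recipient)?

0.6566

r to a full niece or nephew = 0.25 (full aunt/uncle↔niece/nephew: two paths of length 3 through the shared grandparent pair: r = 2·(1/2)^3 = 1/4).
r to a full sibling = 0.5 (full sibs share both parents — two paths of length 2: r = 2·(1/2)^2 = 1/2).
r to a grandoffspring = 1/4 (two parent–offspring links: r = (1/2)^2 = 1/4).
r to a first cousin = 1/8 (first cousins share one grandparent pair — two paths of length 4: r = 2·(1/2)^4 = 1/8).
Summing one r·B term per recipient: 4·0.25·0.0266 + 1·0.5·0.447 + 4·0.25·0.194 + 4·0.125·0.425 = 0.6566.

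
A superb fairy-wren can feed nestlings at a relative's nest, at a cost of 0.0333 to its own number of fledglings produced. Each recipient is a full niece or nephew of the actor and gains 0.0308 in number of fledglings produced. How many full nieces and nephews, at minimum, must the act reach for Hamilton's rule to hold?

5

r to a full niece or nephew = 1/4 (full aunt/uncle↔niece/nephew: two paths of length 3 through the shared grandparent pair: r = 2·(1/2)^3 = 1/4).
Hamilton's rule: n·r·B > C  ⇒  n > C/(r·B) = 0.0333/(0.25·0.0308) = 4.325.
The smallest integer exceeding 4.325 is 5.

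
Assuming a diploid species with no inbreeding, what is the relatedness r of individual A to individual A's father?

0.5

Each parent–offspring link contributes a factor of 1/2, and independent paths through distinct common ancestors add.
One parent–offspring link: r = (1/2)^1 = 1/2.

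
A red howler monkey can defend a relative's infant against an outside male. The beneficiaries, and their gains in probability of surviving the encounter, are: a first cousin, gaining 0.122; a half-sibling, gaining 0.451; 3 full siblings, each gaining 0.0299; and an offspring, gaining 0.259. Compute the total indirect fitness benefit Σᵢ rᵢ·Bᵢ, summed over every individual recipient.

r to a first cousin = 1/8 (first cousins share one grandparent pair — two paths of length 4: r = 2·(1/2)^4 = 1/8).
r to a half-sibling = 0.25 (half-sibs share one parent — one path of length 2: r = (1/2)^2 = 1/4).
r to a full sibling = 0.5 (full sibs share both parents — two paths of length 2: r = 2·(1/2)^2 = 1/2).
r to an offspring = 1/2 (one parent–offspring link: r = (1/2)^1 = 1/2).
Summing one r·B term per recipient: 1·0.125·0.122 + 1·0.25·0.451 + 3·0.5·0.0299 + 1·0.5·0.259 = 0.30235.

0.30235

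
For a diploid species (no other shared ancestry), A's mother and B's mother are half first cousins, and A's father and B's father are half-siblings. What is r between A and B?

0.078125

Wright's path rule: contributions from independent ancestry routes add.
A and B are related in two ways: half second cousins through their mothers (r = 1/64) and half first cousins through their fathers (r = 1/16).
r = 1/64 + 1/16 = 5/64 = 0.078125.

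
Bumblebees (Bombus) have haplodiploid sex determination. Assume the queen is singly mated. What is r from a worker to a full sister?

0.75

Haplodiploid full sisters inherit their father's entire haploid genome identically (contributing 1/2) and on average half of their mother's contribution (1/2 · 1/2 = 1/4); r = 1/2 + 1/4 = 3/4.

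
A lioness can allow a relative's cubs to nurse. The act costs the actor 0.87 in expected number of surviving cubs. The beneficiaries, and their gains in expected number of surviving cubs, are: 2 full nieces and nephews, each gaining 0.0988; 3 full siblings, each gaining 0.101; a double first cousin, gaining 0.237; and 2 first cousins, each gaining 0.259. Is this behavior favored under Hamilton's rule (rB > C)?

Hamilton's rule: the trait is favored when the sum of r·B over every recipient exceeds the actor's cost C.
r to a full niece or nephew = 0.25 (full aunt/uncle↔niece/nephew: two paths of length 3 through the shared grandparent pair: r = 2·(1/2)^3 = 1/4).
r to a full sibling = 1/2 (full sibs share both parents — two paths of length 2: r = 2·(1/2)^2 = 1/2).
r to a double first cousin = 1/4 (double first cousins share both grandparent pairs — four paths of length 4: r = 4·(1/2)^4 = 1/4).
r to a first cousin = 0.125 (first cousins share one grandparent pair — two paths of length 4: r = 2·(1/2)^4 = 1/8).
Summing one r·B term per recipient: 2·0.25·0.0988 + 3·0.5·0.101 + 1·0.25·0.237 + 2·0.125·0.259 = 0.3249.
0.3249 < 0.87: the indirect benefit is less than the cost.

No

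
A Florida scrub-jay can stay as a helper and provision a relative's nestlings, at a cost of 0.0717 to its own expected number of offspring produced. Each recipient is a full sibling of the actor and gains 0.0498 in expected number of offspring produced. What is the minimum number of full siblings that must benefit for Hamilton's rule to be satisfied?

3

r to a full sibling = 1/2 (full sibs share both parents — two paths of length 2: r = 2·(1/2)^2 = 1/2).
Hamilton's rule: n·r·B > C  ⇒  n > C/(r·B) = 0.0717/(0.5·0.0498) = 2.88.
The smallest integer exceeding 2.88 is 3.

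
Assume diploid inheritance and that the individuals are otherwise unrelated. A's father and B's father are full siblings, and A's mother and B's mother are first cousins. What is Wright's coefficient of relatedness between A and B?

Independent pedigree routes through distinct common ancestors add.
A and B are related in two ways: first cousins through their fathers (r = 1/8) and second cousins through their mothers (r = 1/32).
r = 1/8 + 1/32 = 5/32 = 0.15625.

0.15625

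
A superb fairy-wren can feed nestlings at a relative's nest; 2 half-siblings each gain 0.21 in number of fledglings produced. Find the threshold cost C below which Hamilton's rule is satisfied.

0.105

r to a half-sibling = 0.25 (half-sibs share one parent — one path of length 2: r = (1/2)^2 = 1/4).
Hamilton's rule: n·r·B > C, so the trait is favored while C < n·r·B = 2·0.25·0.21 = 0.105.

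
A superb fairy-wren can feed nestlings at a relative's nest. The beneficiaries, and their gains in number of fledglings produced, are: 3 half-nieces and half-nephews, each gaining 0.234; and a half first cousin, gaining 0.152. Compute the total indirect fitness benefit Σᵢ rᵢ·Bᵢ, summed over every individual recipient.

r to a half-niece or half-nephew = 1/8 (half-aunt/uncle↔niece/nephew: one path of length 3: r = (1/2)^3 = 1/8).
r to a half first cousin = 1/16 (half first cousins share one grandparent — one path of length 4: r = (1/2)^4 = 1/16).
Summing one r·B term per recipient: 3·0.125·0.234 + 1·0.0625·0.152 = 0.09725.

0.09725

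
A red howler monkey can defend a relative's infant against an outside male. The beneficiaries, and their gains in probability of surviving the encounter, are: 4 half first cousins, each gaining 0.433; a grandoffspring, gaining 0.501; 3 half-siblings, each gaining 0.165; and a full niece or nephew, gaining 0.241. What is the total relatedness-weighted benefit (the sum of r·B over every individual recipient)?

0.4175

r to a half first cousin = 1/16 (half first cousins share one grandparent — one path of length 4: r = (1/2)^4 = 1/16).
r to a grandoffspring = 0.25 (two parent–offspring links: r = (1/2)^2 = 1/4).
r to a half-sibling = 1/4 (half-sibs share one parent — one path of length 2: r = (1/2)^2 = 1/4).
r to a full niece or nephew = 0.25 (full aunt/uncle↔niece/nephew: two paths of length 3 through the shared grandparent pair: r = 2·(1/2)^3 = 1/4).
Summing one r·B term per recipient: 4·0.0625·0.433 + 1·0.25·0.501 + 3·0.25·0.165 + 1·0.25·0.241 = 0.4175.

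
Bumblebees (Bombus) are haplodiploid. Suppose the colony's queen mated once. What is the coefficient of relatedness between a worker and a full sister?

Haplodiploid full sisters inherit their father's entire haploid genome identically (contributing 1/2) and on average half of their mother's contribution (1/2 · 1/2 = 1/4); r = 1/2 + 1/4 = 3/4.

0.75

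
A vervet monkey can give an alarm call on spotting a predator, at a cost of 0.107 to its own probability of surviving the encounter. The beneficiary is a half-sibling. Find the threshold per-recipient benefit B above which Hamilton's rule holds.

r to a half-sibling = 1/4 (half-sibs share one parent — one path of length 2: r = (1/2)^2 = 1/4).
Hamilton's rule with n recipients of equal r: n·r·B > C, so B > C/(n·r) = 0.107/(1·0.25) = 0.428.

0.428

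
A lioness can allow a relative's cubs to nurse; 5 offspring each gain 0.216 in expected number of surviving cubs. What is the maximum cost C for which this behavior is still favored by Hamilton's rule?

0.54

r to an offspring = 1/2 (one parent–offspring link: r = (1/2)^1 = 1/2).
Hamilton's rule: n·r·B > C, so the trait is favored while C < n·r·B = 5·0.5·0.216 = 0.54.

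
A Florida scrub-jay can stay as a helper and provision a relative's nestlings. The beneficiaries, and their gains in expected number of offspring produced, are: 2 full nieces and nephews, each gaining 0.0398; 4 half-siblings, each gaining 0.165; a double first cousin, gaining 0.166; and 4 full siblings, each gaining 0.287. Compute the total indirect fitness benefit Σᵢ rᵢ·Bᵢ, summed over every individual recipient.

r to a full niece or nephew = 0.25 (full aunt/uncle↔niece/nephew: two paths of length 3 through the shared grandparent pair: r = 2·(1/2)^3 = 1/4).
r to a half-sibling = 1/4 (half-sibs share one parent — one path of length 2: r = (1/2)^2 = 1/4).
r to a double first cousin = 0.25 (double first cousins share both grandparent pairs — four paths of length 4: r = 4·(1/2)^4 = 1/4).
r to a full sibling = 1/2 (full sibs share both parents — two paths of length 2: r = 2·(1/2)^2 = 1/2).
Summing one r·B term per recipient: 2·0.25·0.0398 + 4·0.25·0.165 + 1·0.25·0.166 + 4·0.5·0.287 = 0.8004.

0.8004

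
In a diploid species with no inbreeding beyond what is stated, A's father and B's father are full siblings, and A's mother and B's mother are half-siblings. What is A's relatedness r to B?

Wright's path rule: contributions from independent ancestry routes add.
A and B are related in two ways: first cousins through their fathers (r = 1/8) and half first cousins through their mothers (r = 1/16).
r = 1/8 + 1/16 = 0.1875.

0.1875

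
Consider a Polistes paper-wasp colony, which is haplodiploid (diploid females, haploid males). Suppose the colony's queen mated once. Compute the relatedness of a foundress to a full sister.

0.75

Haplodiploid full sisters inherit their father's entire haploid genome identically (contributing 1/2) and on average half of their mother's contribution (1/2 · 1/2 = 1/4); r = 1/2 + 1/4 = 3/4.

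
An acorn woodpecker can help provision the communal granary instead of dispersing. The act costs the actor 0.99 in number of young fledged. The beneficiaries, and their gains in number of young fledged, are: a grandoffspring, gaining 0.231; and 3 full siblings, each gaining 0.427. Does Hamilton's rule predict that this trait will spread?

Hamilton's rule: the trait is favored when the sum of r·B over every recipient exceeds the actor's cost C.
r to a grandoffspring = 1/4 (two parent–offspring links: r = (1/2)^2 = 1/4).
r to a full sibling = 0.5 (full sibs share both parents — two paths of length 2: r = 2·(1/2)^2 = 1/2).
Summing one r·B term per recipient: 1·0.25·0.231 + 3·0.5·0.427 = 0.69825.
0.69825 < 0.99: the indirect benefit is less than the cost.

No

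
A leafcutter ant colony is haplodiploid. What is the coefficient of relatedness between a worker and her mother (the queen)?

0.5

One meiotic link between diploid queen and diploid daughter: r = 1/2.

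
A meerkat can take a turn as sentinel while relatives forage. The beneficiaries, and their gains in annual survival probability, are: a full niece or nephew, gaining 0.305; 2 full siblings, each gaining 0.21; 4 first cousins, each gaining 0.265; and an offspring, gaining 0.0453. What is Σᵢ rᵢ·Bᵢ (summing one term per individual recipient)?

r to a full niece or nephew = 1/4 (full aunt/uncle↔niece/nephew: two paths of length 3 through the shared grandparent pair: r = 2·(1/2)^3 = 1/4).
r to a full sibling = 0.5 (full sibs share both parents — two paths of length 2: r = 2·(1/2)^2 = 1/2).
r to a first cousin = 0.125 (first cousins share one grandparent pair — two paths of length 4: r = 2·(1/2)^4 = 1/8).
r to an offspring = 1/2 (one parent–offspring link: r = (1/2)^1 = 1/2).
Summing one r·B term per recipient: 1·0.25·0.305 + 2·0.5·0.21 + 4·0.125·0.265 + 1·0.5·0.0453 = 0.4414.

0.4414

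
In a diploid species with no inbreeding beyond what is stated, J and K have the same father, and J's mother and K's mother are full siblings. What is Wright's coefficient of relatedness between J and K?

Relatedness sums over independent paths through distinct common ancestors.
J and K are related in two ways: half-sibs through their shared father (r = 1/4) and first cousins through their mothers (r = 1/8).
r = 1/4 + 1/8 = 3/8 = 0.375.

0.375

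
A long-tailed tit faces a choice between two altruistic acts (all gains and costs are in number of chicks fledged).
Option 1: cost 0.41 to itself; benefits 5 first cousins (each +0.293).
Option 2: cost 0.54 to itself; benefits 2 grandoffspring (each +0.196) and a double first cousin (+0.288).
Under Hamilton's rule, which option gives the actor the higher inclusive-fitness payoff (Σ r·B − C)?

Option 1

Option 1: r to a first cousin = 0.125.
Option 1: Σ r·B − C = (5·0.125·0.293) − 0.41 = -0.226875.
Option 2: r to a grandoffspring = 0.25.
Option 2: r to a double first cousin = 0.25.
Option 2: Σ r·B − C = (2·0.25·0.196 + 1·0.25·0.288) − 0.54 = -0.37.
Option 1 has the higher net inclusive-fitness payoff.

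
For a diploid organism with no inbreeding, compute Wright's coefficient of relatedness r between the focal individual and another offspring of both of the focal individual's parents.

Each parent–offspring link contributes a factor of 1/2, and independent paths through distinct common ancestors add.
Full sibs share both parents — two paths of length 2: r = 2·(1/2)^2 = 1/2.

0.5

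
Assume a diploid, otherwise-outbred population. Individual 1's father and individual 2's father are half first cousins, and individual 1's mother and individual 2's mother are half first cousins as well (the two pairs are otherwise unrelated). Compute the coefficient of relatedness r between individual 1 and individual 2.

Relatedness sums over independent paths through distinct common ancestors.
Individual 1 and individual 2 are related in two ways: half second cousins through their fathers (r = 1/64) and half second cousins through their mothers (r = 1/64).
r = 1/64 + 1/64 = 0.03125.

0.03125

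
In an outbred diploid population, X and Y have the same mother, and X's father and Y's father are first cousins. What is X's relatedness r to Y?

0.28125

Independent pedigree routes through distinct common ancestors add.
X and Y are related in two ways: half-sibs through their shared mother (r = 1/4) and second cousins through their fathers (r = 1/32).
r = 1/4 + 1/32 = 0.28125.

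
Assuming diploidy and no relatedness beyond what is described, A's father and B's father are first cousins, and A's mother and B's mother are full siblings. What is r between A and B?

Relatedness sums over independent paths through distinct common ancestors.
A and B are related in two ways: second cousins through their fathers (r = 1/32) and first cousins through their mothers (r = 1/8).
r = 1/32 + 1/8 = 0.15625.

0.15625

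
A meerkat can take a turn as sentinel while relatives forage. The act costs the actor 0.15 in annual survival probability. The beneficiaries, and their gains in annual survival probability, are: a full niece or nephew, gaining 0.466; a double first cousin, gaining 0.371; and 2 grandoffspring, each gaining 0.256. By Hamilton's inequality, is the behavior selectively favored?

Hamilton's rule: the trait is favored when the sum of r·B over every recipient exceeds the actor's cost C.
r to a full niece or nephew = 0.25 (full aunt/uncle↔niece/nephew: two paths of length 3 through the shared grandparent pair: r = 2·(1/2)^3 = 1/4).
r to a double first cousin = 1/4 (double first cousins share both grandparent pairs — four paths of length 4: r = 4·(1/2)^4 = 1/4).
r to a grandoffspring = 1/4 (two parent–offspring links: r = (1/2)^2 = 1/4).
Summing one r·B term per recipient: 1·0.25·0.466 + 1·0.25·0.371 + 2·0.25·0.256 = 0.33725.
0.33725 > 0.15: the indirect benefit exceeds the cost.

Yes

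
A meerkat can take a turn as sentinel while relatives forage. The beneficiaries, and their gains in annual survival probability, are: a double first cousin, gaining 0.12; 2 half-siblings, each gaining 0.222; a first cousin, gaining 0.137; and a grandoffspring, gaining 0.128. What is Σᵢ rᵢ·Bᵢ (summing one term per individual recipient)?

r to a double first cousin = 0.25 (double first cousins share both grandparent pairs — four paths of length 4: r = 4·(1/2)^4 = 1/4).
r to a half-sibling = 0.25 (half-sibs share one parent — one path of length 2: r = (1/2)^2 = 1/4).
r to a first cousin = 1/8 (first cousins share one grandparent pair — two paths of length 4: r = 2·(1/2)^4 = 1/8).
r to a grandoffspring = 0.25 (two parent–offspring links: r = (1/2)^2 = 1/4).
Summing one r·B term per recipient: 1·0.25·0.12 + 2·0.25·0.222 + 1·0.125·0.137 + 1·0.25·0.128 = 0.190125.

0.190125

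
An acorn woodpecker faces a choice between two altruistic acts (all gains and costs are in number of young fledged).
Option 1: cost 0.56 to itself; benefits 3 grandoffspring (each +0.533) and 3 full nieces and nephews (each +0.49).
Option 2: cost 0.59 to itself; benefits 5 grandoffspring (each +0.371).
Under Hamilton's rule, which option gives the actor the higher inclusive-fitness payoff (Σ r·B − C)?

Option 1: r to a grandoffspring = 0.25.
Option 1: r to a full niece or nephew = 0.25.
Option 1: Σ r·B − C = (3·0.25·0.533 + 3·0.25·0.49) − 0.56 = 0.20725.
Option 2: r to a grandoffspring = 0.25.
Option 2: Σ r·B − C = (5·0.25·0.371) − 0.59 = -0.12625.
Option 1 has the higher net inclusive-fitness payoff.

Option 1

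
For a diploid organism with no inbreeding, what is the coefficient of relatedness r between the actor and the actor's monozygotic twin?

1

Each parent–offspring link contributes a factor of 1/2, and independent paths through distinct common ancestors add.
Monozygotic twins share every allele identical by descent: r = 1.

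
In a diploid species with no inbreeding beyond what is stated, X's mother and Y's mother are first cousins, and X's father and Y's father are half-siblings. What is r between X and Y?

With two independent routes of shared ancestry, r is the sum of the two contributions.
X and Y are related in two ways: second cousins through their mothers (r = 1/32) and half first cousins through their fathers (r = 1/16).
r = 1/32 + 1/16 = 3/32 = 0.09375.

0.09375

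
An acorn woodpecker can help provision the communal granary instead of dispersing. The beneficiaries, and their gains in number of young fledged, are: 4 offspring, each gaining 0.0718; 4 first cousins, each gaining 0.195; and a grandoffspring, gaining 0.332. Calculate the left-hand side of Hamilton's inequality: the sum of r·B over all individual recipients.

0.3241

r to an offspring = 0.5 (one parent–offspring link: r = (1/2)^1 = 1/2).
r to a first cousin = 0.125 (first cousins share one grandparent pair — two paths of length 4: r = 2·(1/2)^4 = 1/8).
r to a grandoffspring = 0.25 (two parent–offspring links: r = (1/2)^2 = 1/4).
Summing one r·B term per recipient: 4·0.5·0.0718 + 4·0.125·0.195 + 1·0.25·0.332 = 0.3241.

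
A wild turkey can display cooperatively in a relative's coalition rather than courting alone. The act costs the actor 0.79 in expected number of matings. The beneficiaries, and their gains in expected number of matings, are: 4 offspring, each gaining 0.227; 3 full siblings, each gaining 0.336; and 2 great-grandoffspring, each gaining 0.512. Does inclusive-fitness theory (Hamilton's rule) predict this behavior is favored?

Hamilton's rule: the trait is favored when the sum of r·B over every recipient exceeds the actor's cost C.
r to an offspring = 1/2 (one parent–offspring link: r = (1/2)^1 = 1/2).
r to a full sibling = 0.5 (full sibs share both parents — two paths of length 2: r = 2·(1/2)^2 = 1/2).
r to a great-grandoffspring = 1/8 (three parent–offspring links: r = (1/2)^3 = 1/8).
Summing one r·B term per recipient: 4·0.5·0.227 + 3·0.5·0.336 + 2·0.125·0.512 = 1.086.
1.086 > 0.79: the indirect benefit exceeds the cost.

Yes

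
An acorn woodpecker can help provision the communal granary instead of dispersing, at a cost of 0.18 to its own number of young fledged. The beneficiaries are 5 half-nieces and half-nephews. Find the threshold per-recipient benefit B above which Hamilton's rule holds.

0.288

r to a half-niece or half-nephew = 1/8 (half-aunt/uncle↔niece/nephew: one path of length 3: r = (1/2)^3 = 1/8).
Hamilton's rule with n recipients of equal r: n·r·B > C, so B > C/(n·r) = 0.18/(5·0.125) = 0.288.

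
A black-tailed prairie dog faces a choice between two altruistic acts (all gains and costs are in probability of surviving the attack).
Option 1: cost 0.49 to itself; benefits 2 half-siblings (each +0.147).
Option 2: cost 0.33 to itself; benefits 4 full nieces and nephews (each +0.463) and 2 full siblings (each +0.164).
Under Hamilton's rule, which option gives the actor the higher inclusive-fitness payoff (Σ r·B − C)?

Option 1: r to a half-sibling = 0.25.
Option 1: Σ r·B − C = (2·0.25·0.147) − 0.49 = -0.4165.
Option 2: r to a full niece or nephew = 0.25.
Option 2: r to a full sibling = 0.5.
Option 2: Σ r·B − C = (4·0.25·0.463 + 2·0.5·0.164) − 0.33 = 0.297.
Option 2 has the higher net inclusive-fitness payoff.

Option 2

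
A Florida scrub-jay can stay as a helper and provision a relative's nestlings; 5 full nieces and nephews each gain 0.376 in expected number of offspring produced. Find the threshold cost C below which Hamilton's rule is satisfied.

r to a full niece or nephew = 0.25 (full aunt/uncle↔niece/nephew: two paths of length 3 through the shared grandparent pair: r = 2·(1/2)^3 = 1/4).
Hamilton's rule: n·r·B > C, so the trait is favored while C < n·r·B = 5·0.25·0.376 = 0.47.

0.47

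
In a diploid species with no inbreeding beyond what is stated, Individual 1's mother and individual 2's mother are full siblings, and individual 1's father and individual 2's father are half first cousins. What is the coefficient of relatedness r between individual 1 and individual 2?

Independent pedigree routes through distinct common ancestors add.
Individual 1 and individual 2 are related in two ways: first cousins through their mothers (r = 1/8) and half second cousins through their fathers (r = 1/64).
r = 1/8 + 1/64 = 0.140625.

0.140625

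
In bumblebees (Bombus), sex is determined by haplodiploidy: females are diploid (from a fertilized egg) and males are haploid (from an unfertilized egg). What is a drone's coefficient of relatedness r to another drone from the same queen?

Haploid brothers each carry a random half of the queen's diploid genome, so on average they share half: r = 1/2.

0.5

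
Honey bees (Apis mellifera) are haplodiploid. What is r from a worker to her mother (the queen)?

One meiotic link between diploid queen and diploid daughter: r = 1/2.

0.5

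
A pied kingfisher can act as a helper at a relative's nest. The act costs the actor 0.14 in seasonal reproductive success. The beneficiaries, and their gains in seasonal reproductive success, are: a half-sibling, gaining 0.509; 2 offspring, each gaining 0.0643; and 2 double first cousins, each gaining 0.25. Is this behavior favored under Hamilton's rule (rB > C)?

Hamilton's rule: the trait is favored when the sum of r·B over every recipient exceeds the actor's cost C.
r to a half-sibling = 1/4 (half-sibs share one parent — one path of length 2: r = (1/2)^2 = 1/4).
r to an offspring = 1/2 (one parent–offspring link: r = (1/2)^1 = 1/2).
r to a double first cousin = 1/4 (double first cousins share both grandparent pairs — four paths of length 4: r = 4·(1/2)^4 = 1/4).
Summing one r·B term per recipient: 1·0.25·0.509 + 2·0.5·0.0643 + 2·0.25·0.25 = 0.31655.
0.31655 > 0.14: the indirect benefit exceeds the cost.

Yes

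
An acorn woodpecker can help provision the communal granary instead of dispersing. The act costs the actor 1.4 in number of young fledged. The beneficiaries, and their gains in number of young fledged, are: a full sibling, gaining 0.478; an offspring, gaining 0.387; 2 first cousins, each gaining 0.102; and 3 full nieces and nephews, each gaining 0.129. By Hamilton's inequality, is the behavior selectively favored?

No

Hamilton's rule: the trait is favored when the sum of r·B over every recipient exceeds the actor's cost C.
r to a full sibling = 0.5 (full sibs share both parents — two paths of length 2: r = 2·(1/2)^2 = 1/2).
r to an offspring = 0.5 (one parent–offspring link: r = (1/2)^1 = 1/2).
r to a first cousin = 0.125 (first cousins share one grandparent pair — two paths of length 4: r = 2·(1/2)^4 = 1/8).
r to a full niece or nephew = 0.25 (full aunt/uncle↔niece/nephew: two paths of length 3 through the shared grandparent pair: r = 2·(1/2)^3 = 1/4).
Summing one r·B term per recipient: 1·0.5·0.478 + 1·0.5·0.387 + 2·0.125·0.102 + 3·0.25·0.129 = 0.55475.
0.55475 < 1.4: the indirect benefit is less than the cost.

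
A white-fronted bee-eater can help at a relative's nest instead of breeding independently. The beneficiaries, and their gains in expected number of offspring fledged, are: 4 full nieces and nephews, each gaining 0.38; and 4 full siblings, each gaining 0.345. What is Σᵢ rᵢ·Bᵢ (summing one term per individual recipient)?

r to a full niece or nephew = 1/4 (full aunt/uncle↔niece/nephew: two paths of length 3 through the shared grandparent pair: r = 2·(1/2)^3 = 1/4).
r to a full sibling = 1/2 (full sibs share both parents — two paths of length 2: r = 2·(1/2)^2 = 1/2).
Summing one r·B term per recipient: 4·0.25·0.38 + 4·0.5·0.345 = 1.07.

1.07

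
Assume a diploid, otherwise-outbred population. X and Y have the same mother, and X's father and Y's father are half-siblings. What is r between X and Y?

Wright's path rule: contributions from independent ancestry routes add.
X and Y are related in two ways: half-sibs through their shared mother (r = 1/4) and half first cousins through their fathers (r = 1/16).
r = 1/4 + 1/16 = 0.3125.

0.3125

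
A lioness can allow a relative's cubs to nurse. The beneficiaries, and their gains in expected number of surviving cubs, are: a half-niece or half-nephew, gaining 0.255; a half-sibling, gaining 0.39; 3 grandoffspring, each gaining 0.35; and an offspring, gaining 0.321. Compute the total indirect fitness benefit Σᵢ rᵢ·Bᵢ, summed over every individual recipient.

0.552375

r to a half-niece or half-nephew = 1/8 (half-aunt/uncle↔niece/nephew: one path of length 3: r = (1/2)^3 = 1/8).
r to a half-sibling = 1/4 (half-sibs share one parent — one path of length 2: r = (1/2)^2 = 1/4).
r to a grandoffspring = 1/4 (two parent–offspring links: r = (1/2)^2 = 1/4).
r to an offspring = 0.5 (one parent–offspring link: r = (1/2)^1 = 1/2).
Summing one r·B term per recipient: 1·0.125·0.255 + 1·0.25·0.39 + 3·0.25·0.35 + 1·0.5·0.321 = 0.552375.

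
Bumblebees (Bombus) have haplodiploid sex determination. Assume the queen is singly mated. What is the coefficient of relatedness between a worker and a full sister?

Haplodiploid full sisters inherit their father's entire haploid genome identically (contributing 1/2) and on average half of their mother's contribution (1/2 · 1/2 = 1/4); r = 1/2 + 1/4 = 3/4.

0.75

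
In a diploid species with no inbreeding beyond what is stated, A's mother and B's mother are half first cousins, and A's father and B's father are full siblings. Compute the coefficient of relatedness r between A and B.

0.140625

Relatedness sums over independent paths through distinct common ancestors.
A and B are related in two ways: half second cousins through their mothers (r = 1/64) and first cousins through their fathers (r = 1/8).
r = 1/64 + 1/8 = 0.140625.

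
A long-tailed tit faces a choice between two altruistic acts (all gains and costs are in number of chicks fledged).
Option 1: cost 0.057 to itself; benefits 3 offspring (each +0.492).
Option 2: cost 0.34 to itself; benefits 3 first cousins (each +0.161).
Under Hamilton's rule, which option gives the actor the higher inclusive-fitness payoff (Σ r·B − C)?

Option 1: r to an offspring = 0.5.
Option 1: Σ r·B − C = (3·0.5·0.492) − 0.057 = 0.681.
Option 2: r to a first cousin = 0.125.
Option 2: Σ r·B − C = (3·0.125·0.161) − 0.34 = -0.279625.
Option 1 has the higher net inclusive-fitness payoff.

Option 1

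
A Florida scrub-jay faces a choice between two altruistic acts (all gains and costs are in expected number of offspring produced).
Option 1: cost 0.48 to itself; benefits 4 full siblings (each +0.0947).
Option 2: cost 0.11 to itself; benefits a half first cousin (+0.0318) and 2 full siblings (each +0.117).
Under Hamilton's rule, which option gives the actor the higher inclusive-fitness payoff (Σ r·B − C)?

Option 2

Option 1: r to a full sibling = 0.5.
Option 1: Σ r·B − C = (4·0.5·0.0947) − 0.48 = -0.2906.
Option 2: r to a half first cousin = 0.0625.
Option 2: r to a full sibling = 0.5.
Option 2: Σ r·B − C = (1·0.0625·0.0318 + 2·0.5·0.117) − 0.11 = 0.0089875.
Option 2 has the higher net inclusive-fitness payoff.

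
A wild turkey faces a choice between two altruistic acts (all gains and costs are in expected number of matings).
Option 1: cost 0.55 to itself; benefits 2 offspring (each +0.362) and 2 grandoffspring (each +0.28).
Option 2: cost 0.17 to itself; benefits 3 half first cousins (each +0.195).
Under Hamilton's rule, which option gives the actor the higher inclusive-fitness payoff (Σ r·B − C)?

Option 1: r to an offspring = 0.5.
Option 1: r to a grandoffspring = 0.25.
Option 1: Σ r·B − C = (2·0.5·0.362 + 2·0.25·0.28) − 0.55 = -0.048.
Option 2: r to a half first cousin = 0.0625.
Option 2: Σ r·B − C = (3·0.0625·0.195) − 0.17 = -0.1334375.
Option 1 has the higher net inclusive-fitness payoff.

Option 1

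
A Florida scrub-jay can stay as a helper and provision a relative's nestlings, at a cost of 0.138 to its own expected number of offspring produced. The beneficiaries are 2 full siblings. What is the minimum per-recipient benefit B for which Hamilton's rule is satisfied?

0.138

r to a full sibling = 1/2 (full sibs share both parents — two paths of length 2: r = 2·(1/2)^2 = 1/2).
Hamilton's rule with n recipients of equal r: n·r·B > C, so B > C/(n·r) = 0.138/(2·0.5) = 0.138.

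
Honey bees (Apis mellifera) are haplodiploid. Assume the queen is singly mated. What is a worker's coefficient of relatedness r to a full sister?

0.75

Haplodiploid full sisters inherit their father's entire haploid genome identically (contributing 1/2) and on average half of their mother's contribution (1/2 · 1/2 = 1/4); r = 1/2 + 1/4 = 3/4.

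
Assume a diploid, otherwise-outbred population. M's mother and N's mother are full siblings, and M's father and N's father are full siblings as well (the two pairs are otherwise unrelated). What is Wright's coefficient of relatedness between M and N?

Independent pedigree routes through distinct common ancestors add.
M and N are related in two ways: first cousins through their mothers (r = 1/8) and first cousins through their fathers (r = 1/8) — i.e. double first cousins.
r = 1/8 + 1/8 = 1/4 = 0.25.

0.25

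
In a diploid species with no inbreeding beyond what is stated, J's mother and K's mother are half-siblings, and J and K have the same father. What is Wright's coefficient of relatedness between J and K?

0.3125

Independent pedigree routes through distinct common ancestors add.
J and K are related in two ways: half first cousins through their mothers (r = 1/16) and half-sibs through their shared father (r = 1/4).
r = 1/16 + 1/4 = 0.3125.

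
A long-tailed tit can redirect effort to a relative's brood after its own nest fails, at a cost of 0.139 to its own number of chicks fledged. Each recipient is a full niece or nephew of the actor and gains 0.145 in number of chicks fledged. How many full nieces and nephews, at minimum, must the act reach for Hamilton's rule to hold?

r to a full niece or nephew = 0.25 (full aunt/uncle↔niece/nephew: two paths of length 3 through the shared grandparent pair: r = 2·(1/2)^3 = 1/4).
Hamilton's rule: n·r·B > C  ⇒  n > C/(r·B) = 0.139/(0.25·0.145) = 3.834.
The smallest integer exceeding 3.834 is 4.

4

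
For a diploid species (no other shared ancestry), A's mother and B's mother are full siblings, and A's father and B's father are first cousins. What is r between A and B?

Relatedness sums over independent paths through distinct common ancestors.
A and B are related in two ways: first cousins through their mothers (r = 1/8) and second cousins through their fathers (r = 1/32).
r = 1/8 + 1/32 = 0.15625.

0.15625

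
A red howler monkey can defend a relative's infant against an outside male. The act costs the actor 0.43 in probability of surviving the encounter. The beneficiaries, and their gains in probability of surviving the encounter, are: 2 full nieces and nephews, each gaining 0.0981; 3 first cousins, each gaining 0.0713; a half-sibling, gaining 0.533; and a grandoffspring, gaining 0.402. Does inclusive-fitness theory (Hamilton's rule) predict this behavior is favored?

Hamilton's rule: the trait is favored when the sum of r·B over every recipient exceeds the actor's cost C.
r to a full niece or nephew = 1/4 (full aunt/uncle↔niece/nephew: two paths of length 3 through the shared grandparent pair: r = 2·(1/2)^3 = 1/4).
r to a first cousin = 0.125 (first cousins share one grandparent pair — two paths of length 4: r = 2·(1/2)^4 = 1/8).
r to a half-sibling = 0.25 (half-sibs share one parent — one path of length 2: r = (1/2)^2 = 1/4).
r to a grandoffspring = 1/4 (two parent–offspring links: r = (1/2)^2 = 1/4).
Summing one r·B term per recipient: 2·0.25·0.0981 + 3·0.125·0.0713 + 1·0.25·0.533 + 1·0.25·0.402 = 0.3095375.
0.3095375 < 0.43: the indirect benefit is less than the cost.

No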